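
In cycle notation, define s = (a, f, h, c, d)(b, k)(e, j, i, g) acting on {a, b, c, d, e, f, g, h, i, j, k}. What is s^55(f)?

f lies in the 5-cycle (a, f, h, c, d).
Since the cycle has length 5, s^55 acts on it the same as s^0 (55 mod 5 = 0).
So s^55(f) = f.

f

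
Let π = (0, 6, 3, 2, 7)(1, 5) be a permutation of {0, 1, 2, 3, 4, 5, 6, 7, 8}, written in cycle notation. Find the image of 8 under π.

8 does not appear in any cycle of π, so it is a fixed point: π(8) = 8.

8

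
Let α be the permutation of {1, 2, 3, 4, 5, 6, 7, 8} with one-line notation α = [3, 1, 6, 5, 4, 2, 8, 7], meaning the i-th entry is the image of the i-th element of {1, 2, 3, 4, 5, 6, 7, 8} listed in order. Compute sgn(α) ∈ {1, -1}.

-1

In disjoint-cycle form the cycle lengths are 4, 2, 2.
A cycle of length ℓ contributes ℓ−1 transpositions, so α is a product of 3 + 1 + 1 = 5 transpositions — odd.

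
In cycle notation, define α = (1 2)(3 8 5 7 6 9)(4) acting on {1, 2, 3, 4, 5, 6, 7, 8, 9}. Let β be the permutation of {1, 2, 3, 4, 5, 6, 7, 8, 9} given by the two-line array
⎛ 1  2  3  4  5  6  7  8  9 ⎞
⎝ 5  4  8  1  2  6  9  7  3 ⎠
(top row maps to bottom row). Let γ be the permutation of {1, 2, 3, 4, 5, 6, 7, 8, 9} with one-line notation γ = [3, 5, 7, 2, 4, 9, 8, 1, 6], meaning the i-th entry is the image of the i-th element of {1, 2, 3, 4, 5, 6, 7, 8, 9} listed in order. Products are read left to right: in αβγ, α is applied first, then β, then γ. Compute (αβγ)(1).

Apply the permutations in order: α(1) = 2, then β(2) = 4, then γ(4) = 2. So (αβγ)(1) = 2.

2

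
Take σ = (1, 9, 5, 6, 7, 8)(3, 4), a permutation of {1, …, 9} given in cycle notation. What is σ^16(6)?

6 lies in the 6-cycle (1, 9, 5, 6, 7, 8).
On a 6-cycle, σ^6 is the identity, so σ^16 = σ^4 there (16 ≡ 4 mod 6).
Advancing 4 steps from 6: 6 → 7 → 8 → 1 → 9.

9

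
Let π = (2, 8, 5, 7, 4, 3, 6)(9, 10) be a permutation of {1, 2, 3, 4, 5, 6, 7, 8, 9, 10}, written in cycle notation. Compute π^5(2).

3

2 lies in the 7-cycle (2, 8, 5, 7, 4, 3, 6).
Stepping 5 places around the cycle: 2 → 8 → 5 → 7 → 4 → 3.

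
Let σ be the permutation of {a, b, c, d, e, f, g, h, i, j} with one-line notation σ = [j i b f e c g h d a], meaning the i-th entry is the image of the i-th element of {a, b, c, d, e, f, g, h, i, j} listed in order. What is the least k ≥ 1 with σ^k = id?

10

Decomposing into disjoint cycles gives cycle lengths 5, 2, 1, 1, 1.
The order of σ is the least common multiple of its cycle lengths: lcm(5, 2) = 10.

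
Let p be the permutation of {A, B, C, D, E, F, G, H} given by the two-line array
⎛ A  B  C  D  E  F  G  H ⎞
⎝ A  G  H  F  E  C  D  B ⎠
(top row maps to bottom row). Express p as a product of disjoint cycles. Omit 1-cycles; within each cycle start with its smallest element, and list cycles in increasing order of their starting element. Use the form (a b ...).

Start at B and follow images: B → G → D → F → C → H → B, giving the cycle (B G D F C H).
Continuing from each remaining unvisited element yields (B G D F C H).

(B G D F C H)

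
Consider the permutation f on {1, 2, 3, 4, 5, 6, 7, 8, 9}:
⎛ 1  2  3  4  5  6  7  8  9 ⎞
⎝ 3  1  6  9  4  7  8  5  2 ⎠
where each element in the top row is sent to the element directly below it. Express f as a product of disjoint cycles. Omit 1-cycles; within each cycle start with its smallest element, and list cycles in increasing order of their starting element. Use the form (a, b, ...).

From 1: 1 → 3 → 6 → 7 → 8 → 5 → 4 → 9 → 2 → 1, closing the cycle (1, 3, 6, 7, 8, 5, 4, 9, 2).
Repeating from the next unused element and collecting all non-trivial cycles gives (1, 3, 6, 7, 8, 5, 4, 9, 2).

(1, 3, 6, 7, 8, 5, 4, 9, 2)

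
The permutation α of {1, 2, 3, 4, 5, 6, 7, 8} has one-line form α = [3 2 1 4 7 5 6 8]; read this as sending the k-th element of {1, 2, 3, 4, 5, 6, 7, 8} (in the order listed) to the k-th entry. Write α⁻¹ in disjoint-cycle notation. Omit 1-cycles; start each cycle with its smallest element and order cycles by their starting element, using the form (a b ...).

First write α in disjoint cycles: (1 3)(5 7 6).
Reversing each cycle (and rotating so the smallest element leads) gives α⁻¹ = (1 3)(5 6 7).

(1 3)(5 6 7)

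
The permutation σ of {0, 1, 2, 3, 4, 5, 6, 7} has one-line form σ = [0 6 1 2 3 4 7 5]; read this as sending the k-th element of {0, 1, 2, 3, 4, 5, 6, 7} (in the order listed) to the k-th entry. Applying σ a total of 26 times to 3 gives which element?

Tracing 3 → 2 → … returns to 3 after 7 steps, so 3 lies in a 7-cycle (1 6 7 5 4 3 2).
Powers repeat with period 7 on this cycle, and 26 mod 7 = 5, so σ^26(3) = σ^5(3).
Advancing 5 steps from 3: 3 → 2 → 1 → 6 → 7 → 5.

5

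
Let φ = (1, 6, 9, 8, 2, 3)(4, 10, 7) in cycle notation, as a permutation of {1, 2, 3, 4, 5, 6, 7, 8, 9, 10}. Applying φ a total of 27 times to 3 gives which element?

9

3 lies in the 6-cycle (1, 6, 9, 8, 2, 3).
On a 6-cycle, φ^6 is the identity, so φ^27 = φ^3 there (27 ≡ 3 mod 6).
Advancing 3 steps from 3: 3 → 1 → 6 → 9.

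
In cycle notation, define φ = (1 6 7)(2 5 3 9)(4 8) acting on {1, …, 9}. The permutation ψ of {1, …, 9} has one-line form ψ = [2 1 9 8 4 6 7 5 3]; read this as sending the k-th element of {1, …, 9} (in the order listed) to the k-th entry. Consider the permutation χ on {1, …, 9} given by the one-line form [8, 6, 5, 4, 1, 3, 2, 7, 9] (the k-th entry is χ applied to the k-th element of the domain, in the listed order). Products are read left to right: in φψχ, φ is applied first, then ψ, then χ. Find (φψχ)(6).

2

Apply the permutations in order: φ(6) = 7, then ψ(7) = 7, then χ(7) = 2. So (φψχ)(6) = 2.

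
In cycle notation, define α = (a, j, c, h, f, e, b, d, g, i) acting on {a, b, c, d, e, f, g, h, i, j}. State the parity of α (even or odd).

odd

The cycle lengths are 10.
A cycle is odd iff its length is even; α has 1 even-length cycle, so sgn(α) = (−1)^1 and α is odd.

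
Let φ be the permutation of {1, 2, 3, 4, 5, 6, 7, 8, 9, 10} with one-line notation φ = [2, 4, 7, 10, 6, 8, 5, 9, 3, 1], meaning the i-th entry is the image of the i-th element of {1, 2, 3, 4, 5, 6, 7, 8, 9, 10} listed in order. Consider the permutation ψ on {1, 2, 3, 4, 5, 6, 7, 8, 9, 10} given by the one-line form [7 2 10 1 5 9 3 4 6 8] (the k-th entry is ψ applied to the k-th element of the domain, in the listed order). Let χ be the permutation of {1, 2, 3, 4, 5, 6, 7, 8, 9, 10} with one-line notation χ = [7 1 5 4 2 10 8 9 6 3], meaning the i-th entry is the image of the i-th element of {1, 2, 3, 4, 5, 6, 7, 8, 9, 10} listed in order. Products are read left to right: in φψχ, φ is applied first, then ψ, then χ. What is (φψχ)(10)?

8

(φψχ)(10) = χ(ψ(φ(10))). φ(10) = 1, then ψ(1) = 7, then χ(7) = 8, so the result is 8.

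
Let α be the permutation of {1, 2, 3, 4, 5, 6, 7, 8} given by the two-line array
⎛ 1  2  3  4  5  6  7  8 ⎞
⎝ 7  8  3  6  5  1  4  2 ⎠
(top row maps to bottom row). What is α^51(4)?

7

Tracing 4 → 6 → … returns to 4 after 4 steps, so 4 lies in a 4-cycle (1 7 4 6).
Since the cycle has length 4, α^51 acts on it the same as α^3 (51 mod 4 = 3).
Advancing 3 steps from 4: 4 → 6 → 1 → 7.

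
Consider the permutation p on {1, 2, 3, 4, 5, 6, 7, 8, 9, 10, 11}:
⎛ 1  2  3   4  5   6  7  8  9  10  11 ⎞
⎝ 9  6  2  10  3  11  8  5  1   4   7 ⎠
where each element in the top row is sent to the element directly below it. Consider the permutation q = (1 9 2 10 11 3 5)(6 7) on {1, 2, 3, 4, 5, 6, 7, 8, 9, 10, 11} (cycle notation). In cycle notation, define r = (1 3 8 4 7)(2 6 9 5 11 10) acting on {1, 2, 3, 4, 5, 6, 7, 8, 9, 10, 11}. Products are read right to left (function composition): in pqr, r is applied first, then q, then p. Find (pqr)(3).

5

Apply the permutations in order: r(3) = 8, then q(8) = 8, then p(8) = 5. So (pqr)(3) = 5.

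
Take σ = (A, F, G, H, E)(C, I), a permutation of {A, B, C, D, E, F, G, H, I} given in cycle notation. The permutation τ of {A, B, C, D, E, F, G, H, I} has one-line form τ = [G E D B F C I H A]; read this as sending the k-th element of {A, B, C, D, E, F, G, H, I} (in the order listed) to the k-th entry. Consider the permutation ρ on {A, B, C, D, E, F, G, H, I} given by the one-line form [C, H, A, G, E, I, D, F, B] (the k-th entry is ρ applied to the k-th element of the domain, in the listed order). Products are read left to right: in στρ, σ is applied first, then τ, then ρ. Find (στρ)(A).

Apply the permutations in order: σ(A) = F, then τ(F) = C, then ρ(C) = A. So (στρ)(A) = A.

A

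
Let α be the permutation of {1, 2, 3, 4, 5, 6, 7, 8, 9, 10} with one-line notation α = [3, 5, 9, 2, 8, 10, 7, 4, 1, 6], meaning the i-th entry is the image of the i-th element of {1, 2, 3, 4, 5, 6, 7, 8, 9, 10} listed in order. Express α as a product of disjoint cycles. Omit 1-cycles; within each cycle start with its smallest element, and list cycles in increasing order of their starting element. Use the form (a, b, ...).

Iterating α from 1 gives 1 → 3 → 9 → 1; that is the 3-cycle (1, 3, 9).
Continuing from each remaining unvisited element yields (1, 3, 9)(2, 5, 8, 4)(6, 10).

(1, 3, 9)(2, 5, 8, 4)(6, 10)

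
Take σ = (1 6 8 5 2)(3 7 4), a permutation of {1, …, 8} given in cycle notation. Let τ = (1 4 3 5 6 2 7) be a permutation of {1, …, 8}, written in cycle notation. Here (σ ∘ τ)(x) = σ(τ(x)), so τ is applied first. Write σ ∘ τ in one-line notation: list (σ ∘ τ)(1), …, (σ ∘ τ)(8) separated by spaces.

(σ ∘ τ)(x) = σ(τ(x)). Computing each image: σ(τ(1)) = σ(4) = 3, σ(τ(2)) = σ(7) = 4, σ(τ(3)) = σ(5) = 2, σ(τ(4)) = σ(3) = 7, σ(τ(5)) = σ(6) = 8, σ(τ(6)) = σ(2) = 1, σ(τ(7)) = σ(1) = 6, σ(τ(8)) = σ(8) = 5.
Hence σ ∘ τ = [3 4 2 7 8 1 6 5].

3 4 2 7 8 1 6 5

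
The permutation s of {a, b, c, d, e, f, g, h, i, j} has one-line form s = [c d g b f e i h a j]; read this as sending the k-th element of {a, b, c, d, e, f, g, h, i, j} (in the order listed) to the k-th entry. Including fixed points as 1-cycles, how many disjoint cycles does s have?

The cycle decomposition is (a, c, g, i)(b, d)(e, f)(h)(j), which has 5 cycles (counting 1-cycles).

5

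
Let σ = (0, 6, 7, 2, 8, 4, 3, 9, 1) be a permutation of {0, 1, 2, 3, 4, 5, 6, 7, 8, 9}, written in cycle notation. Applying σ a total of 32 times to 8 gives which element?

8 lies in the 9-cycle (0, 6, 7, 2, 8, 4, 3, 9, 1).
On a 9-cycle, σ^9 is the identity, so σ^32 = σ^5 there (32 ≡ 5 mod 9).
Advancing 5 steps from 8: 8 → 4 → 3 → 9 → 1 → 0.

0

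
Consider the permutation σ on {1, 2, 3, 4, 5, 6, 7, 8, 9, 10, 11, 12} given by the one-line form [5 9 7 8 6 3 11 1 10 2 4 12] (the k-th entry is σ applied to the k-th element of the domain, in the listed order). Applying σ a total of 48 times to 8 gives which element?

8

Tracing 8 → 1 → … returns to 8 after 8 steps, so 8 lies in an 8-cycle (1 5 6 3 7 11 4 8).
On an 8-cycle, σ^8 is the identity, so σ^48 = σ^0 there (48 ≡ 0 mod 8).
So σ^48(8) = 8.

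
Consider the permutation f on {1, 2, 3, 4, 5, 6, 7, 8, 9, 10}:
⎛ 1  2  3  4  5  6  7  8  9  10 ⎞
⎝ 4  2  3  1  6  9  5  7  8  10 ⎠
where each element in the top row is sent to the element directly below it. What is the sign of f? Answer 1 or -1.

-1

In disjoint-cycle form the cycle lengths are 5, 2, 1, 1, 1.
A cycle of length ℓ contributes ℓ−1 transpositions, so f is a product of 4 + 1 = 5 transpositions — odd.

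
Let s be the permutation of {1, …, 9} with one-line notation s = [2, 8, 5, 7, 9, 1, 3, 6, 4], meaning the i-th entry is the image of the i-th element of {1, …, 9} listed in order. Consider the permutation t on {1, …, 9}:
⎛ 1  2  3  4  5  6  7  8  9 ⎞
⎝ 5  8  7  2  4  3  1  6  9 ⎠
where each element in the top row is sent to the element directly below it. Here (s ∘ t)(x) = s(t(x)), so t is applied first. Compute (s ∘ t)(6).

t(6) = 3, then s(3) = 5; composing gives (s ∘ t)(6) = 5.

5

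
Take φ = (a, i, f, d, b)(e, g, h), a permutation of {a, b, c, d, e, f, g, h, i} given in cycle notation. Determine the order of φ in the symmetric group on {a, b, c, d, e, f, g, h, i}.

15

The disjoint cycles have lengths 5, 3, 1.
The order is lcm(5, 3) = 15.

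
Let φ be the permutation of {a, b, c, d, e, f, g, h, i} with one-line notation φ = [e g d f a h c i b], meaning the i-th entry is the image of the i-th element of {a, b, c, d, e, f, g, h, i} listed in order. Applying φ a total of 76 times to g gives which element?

b

Tracing g → c → … returns to g after 7 steps, so g lies in a 7-cycle (b, g, c, d, f, h, i).
Since the cycle has length 7, φ^76 acts on it the same as φ^6 (76 mod 7 = 6).
Stepping 6 places around the cycle: g → c → d → f → h → i → b.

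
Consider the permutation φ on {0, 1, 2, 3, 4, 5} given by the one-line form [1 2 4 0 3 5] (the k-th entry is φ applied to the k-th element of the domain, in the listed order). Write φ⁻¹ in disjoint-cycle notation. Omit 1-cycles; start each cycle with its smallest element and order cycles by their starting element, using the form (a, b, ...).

First write φ in disjoint cycles: (0, 1, 2, 4, 3).
The inverse reverses every cycle; in canonical form, φ⁻¹ = (0, 3, 4, 2, 1).

(0, 3, 4, 2, 1)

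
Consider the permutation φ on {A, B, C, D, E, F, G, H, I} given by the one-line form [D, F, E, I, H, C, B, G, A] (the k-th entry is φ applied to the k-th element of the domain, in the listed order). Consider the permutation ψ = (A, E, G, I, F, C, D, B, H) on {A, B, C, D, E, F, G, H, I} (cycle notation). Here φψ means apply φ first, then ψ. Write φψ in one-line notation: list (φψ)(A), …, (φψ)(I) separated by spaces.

B C G F A D H I E

(φψ)(x) = ψ(φ(x)). Computing each image: ψ(φ(A)) = ψ(D) = B, ψ(φ(B)) = ψ(F) = C, ψ(φ(C)) = ψ(E) = G, ψ(φ(D)) = ψ(I) = F, ψ(φ(E)) = ψ(H) = A, ψ(φ(F)) = ψ(C) = D, ψ(φ(G)) = ψ(B) = H, ψ(φ(H)) = ψ(G) = I, ψ(φ(I)) = ψ(A) = E.
Hence φψ = [B C G F A D H I E].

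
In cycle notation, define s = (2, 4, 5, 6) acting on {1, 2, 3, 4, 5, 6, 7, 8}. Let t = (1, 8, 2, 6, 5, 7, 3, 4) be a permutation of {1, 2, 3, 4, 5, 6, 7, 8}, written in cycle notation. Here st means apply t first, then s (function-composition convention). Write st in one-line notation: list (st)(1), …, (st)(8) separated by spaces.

Chase each element through t then s: 1 → 8 → 8; 2 → 6 → 2; 3 → 4 → 5; 4 → 1 → 1; 5 → 7 → 7; 6 → 5 → 6; 7 → 3 → 3; 8 → 2 → 4.
Collecting the images, st = [8 2 5 1 7 6 3 4].

8 2 5 1 7 6 3 4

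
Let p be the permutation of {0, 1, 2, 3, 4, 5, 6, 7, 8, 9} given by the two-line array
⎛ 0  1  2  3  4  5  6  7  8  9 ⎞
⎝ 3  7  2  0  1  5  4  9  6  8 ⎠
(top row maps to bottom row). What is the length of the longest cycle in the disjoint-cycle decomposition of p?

6

Decomposing into disjoint cycles gives (0 3)(1 7 9 8 6 4); the longest has length 6.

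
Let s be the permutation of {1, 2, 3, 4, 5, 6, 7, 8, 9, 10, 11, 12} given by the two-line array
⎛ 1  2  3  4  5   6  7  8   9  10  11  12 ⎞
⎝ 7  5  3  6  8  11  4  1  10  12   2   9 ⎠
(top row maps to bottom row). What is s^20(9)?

Tracing 9 → 10 → … returns to 9 after 3 steps, so 9 lies in a 3-cycle (9, 10, 12).
Since the cycle has length 3, s^20 acts on it the same as s^2 (20 mod 3 = 2).
Stepping 2 places around the cycle: 9 → 10 → 12.

12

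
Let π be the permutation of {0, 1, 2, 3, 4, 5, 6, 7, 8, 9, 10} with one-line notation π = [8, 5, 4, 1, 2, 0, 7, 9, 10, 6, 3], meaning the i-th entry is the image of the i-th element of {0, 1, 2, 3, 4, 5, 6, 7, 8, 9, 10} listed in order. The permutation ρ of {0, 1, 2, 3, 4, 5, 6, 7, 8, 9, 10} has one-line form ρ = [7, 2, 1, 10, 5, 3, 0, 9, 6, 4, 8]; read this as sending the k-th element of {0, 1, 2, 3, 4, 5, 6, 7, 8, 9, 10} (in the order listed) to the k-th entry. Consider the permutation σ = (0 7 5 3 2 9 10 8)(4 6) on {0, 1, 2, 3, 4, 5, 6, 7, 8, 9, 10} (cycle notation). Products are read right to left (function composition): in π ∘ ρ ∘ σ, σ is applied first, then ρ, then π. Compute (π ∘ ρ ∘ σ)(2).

Chase 2: σ(2) = 9; ρ(9) = 4; π(4) = 2. Hence (π ∘ ρ ∘ σ)(2) = 2.

2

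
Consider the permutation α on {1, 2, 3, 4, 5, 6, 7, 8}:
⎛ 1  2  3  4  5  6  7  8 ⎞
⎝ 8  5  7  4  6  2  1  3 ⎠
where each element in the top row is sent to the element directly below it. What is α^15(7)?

3

Tracing 7 → 1 → … returns to 7 after 4 steps, so 7 lies in a 4-cycle (1, 8, 3, 7).
Since the cycle has length 4, α^15 acts on it the same as α^3 (15 mod 4 = 3).
Stepping 3 places around the cycle: 7 → 1 → 8 → 3.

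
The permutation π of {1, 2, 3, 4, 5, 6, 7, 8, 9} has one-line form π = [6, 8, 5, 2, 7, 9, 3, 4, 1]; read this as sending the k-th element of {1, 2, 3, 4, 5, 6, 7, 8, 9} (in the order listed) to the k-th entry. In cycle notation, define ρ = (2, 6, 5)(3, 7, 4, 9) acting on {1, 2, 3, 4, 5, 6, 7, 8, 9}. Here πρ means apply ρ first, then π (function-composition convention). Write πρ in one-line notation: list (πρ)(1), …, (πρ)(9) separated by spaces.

(πρ)(x) = π(ρ(x)). Computing each image: π(ρ(1)) = π(1) = 6, π(ρ(2)) = π(6) = 9, π(ρ(3)) = π(7) = 3, π(ρ(4)) = π(9) = 1, π(ρ(5)) = π(2) = 8, π(ρ(6)) = π(5) = 7, π(ρ(7)) = π(4) = 2, π(ρ(8)) = π(8) = 4, π(ρ(9)) = π(3) = 5.
Hence πρ = [6 9 3 1 8 7 2 4 5].

6 9 3 1 8 7 2 4 5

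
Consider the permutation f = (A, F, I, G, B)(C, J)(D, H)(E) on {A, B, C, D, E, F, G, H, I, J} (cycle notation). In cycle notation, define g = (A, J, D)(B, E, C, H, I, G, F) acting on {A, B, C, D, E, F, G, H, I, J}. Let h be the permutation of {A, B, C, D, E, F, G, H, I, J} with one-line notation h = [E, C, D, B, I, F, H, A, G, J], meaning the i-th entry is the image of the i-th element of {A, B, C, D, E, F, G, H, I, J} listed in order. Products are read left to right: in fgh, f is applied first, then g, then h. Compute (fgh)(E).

Apply the permutations in order: f(E) = E, then g(E) = C, then h(C) = D. So (fgh)(E) = D.

D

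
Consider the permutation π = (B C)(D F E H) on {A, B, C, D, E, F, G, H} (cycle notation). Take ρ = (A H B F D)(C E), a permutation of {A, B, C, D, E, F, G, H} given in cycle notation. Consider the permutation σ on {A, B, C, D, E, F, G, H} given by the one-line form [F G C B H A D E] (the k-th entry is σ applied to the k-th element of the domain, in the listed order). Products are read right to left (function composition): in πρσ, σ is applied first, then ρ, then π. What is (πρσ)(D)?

(πρσ)(D) = π(ρ(σ(D))). σ(D) = B, then ρ(B) = F, then π(F) = E, so the result is E.

E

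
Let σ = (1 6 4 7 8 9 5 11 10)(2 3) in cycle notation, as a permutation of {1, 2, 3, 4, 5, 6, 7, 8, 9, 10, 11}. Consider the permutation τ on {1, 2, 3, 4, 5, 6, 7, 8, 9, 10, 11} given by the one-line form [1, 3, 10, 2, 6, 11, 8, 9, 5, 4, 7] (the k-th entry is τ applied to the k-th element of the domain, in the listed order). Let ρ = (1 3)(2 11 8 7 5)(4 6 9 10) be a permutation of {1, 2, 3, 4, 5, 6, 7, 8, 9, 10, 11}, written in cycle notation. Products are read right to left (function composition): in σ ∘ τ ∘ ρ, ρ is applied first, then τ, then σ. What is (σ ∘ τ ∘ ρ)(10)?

3

(σ ∘ τ ∘ ρ)(10) = σ(τ(ρ(10))). ρ(10) = 4, then τ(4) = 2, then σ(2) = 3, so the result is 3.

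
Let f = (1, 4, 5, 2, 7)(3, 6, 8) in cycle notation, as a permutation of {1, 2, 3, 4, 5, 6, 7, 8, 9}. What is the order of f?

15

The cycle type of f is (5, 3, 1).
The order is lcm(5, 3) = 15.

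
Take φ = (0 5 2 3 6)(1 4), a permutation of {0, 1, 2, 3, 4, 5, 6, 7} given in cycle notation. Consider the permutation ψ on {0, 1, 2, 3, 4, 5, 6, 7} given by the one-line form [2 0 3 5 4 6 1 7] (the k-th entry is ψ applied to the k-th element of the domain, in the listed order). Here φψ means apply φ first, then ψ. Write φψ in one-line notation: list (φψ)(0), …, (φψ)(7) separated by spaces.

(φψ)(x) = ψ(φ(x)). Computing each image: ψ(φ(0)) = ψ(5) = 6, ψ(φ(1)) = ψ(4) = 4, ψ(φ(2)) = ψ(3) = 5, ψ(φ(3)) = ψ(6) = 1, ψ(φ(4)) = ψ(1) = 0, ψ(φ(5)) = ψ(2) = 3, ψ(φ(6)) = ψ(0) = 2, ψ(φ(7)) = ψ(7) = 7.
Hence φψ = [6 4 5 1 0 3 2 7].

6 4 5 1 0 3 2 7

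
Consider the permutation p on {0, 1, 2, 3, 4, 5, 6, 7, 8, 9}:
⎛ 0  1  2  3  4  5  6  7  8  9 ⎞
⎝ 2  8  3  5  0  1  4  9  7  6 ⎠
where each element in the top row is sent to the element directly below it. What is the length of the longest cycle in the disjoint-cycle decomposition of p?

10

Decomposing into disjoint cycles gives (0 2 3 5 1 8 7 9 6 4); the longest has length 10.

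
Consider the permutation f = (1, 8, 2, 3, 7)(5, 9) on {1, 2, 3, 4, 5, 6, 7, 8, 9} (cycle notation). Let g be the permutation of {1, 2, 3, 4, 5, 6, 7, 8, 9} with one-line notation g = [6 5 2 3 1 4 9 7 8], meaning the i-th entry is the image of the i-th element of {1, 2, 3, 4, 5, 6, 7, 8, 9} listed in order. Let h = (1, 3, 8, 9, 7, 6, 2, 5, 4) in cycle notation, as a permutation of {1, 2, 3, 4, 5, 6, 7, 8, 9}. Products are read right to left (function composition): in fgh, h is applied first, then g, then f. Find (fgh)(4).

(fgh)(4) = f(g(h(4))). h(4) = 1, then g(1) = 6, then f(6) = 6, so the result is 6.

6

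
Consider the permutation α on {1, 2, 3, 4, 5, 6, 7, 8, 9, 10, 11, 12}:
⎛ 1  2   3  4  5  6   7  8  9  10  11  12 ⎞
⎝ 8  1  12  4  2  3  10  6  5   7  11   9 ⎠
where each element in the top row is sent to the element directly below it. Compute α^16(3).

3

Tracing 3 → 12 → … returns to 3 after 8 steps, so 3 lies in an 8-cycle (1, 8, 6, 3, 12, 9, 5, 2).
Since the cycle has length 8, α^16 acts on it the same as α^0 (16 mod 8 = 0).
So α^16(3) = 3.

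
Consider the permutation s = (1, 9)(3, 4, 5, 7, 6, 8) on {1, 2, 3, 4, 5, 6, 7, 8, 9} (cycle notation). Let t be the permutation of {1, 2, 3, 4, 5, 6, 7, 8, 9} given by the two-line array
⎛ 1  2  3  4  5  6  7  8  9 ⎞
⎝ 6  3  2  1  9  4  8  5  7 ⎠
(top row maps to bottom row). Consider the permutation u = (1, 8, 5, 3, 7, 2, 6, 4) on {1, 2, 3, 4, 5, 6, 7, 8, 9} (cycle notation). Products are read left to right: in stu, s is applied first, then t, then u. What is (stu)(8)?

(stu)(8) = u(t(s(8))). s(8) = 3, then t(3) = 2, then u(2) = 6, so the result is 6.

6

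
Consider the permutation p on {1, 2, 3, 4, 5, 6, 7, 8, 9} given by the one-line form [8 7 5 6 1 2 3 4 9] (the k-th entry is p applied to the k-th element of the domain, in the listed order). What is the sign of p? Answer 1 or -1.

In disjoint-cycle form the cycle lengths are 8, 1.
A cycle is odd iff its length is even; p has 1 even-length cycle, so sgn(p) = (−1)^1 and p is odd.

-1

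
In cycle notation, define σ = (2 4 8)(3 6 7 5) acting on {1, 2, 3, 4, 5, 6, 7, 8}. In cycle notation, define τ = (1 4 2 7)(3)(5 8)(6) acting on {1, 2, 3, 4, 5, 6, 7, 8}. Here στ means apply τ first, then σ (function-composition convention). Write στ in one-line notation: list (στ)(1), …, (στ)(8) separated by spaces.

Chase each element through τ then σ: 1 → 4 → 8; 2 → 7 → 5; 3 → 3 → 6; 4 → 2 → 4; 5 → 8 → 2; 6 → 6 → 7; 7 → 1 → 1; 8 → 5 → 3.
Collecting the images, στ = [8 5 6 4 2 7 1 3].

8 5 6 4 2 7 1 3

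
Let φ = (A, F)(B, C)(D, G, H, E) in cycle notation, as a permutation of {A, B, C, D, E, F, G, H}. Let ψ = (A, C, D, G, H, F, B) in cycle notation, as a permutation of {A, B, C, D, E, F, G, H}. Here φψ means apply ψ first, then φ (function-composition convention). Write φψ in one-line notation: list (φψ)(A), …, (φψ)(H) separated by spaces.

For each element, apply ψ then φ: A → C → B; B → A → F; C → D → G; D → G → H; E → E → D; F → B → C; G → H → E; H → F → A.
So φψ in one-line form is B F G H D C E A.

B F G H D C E A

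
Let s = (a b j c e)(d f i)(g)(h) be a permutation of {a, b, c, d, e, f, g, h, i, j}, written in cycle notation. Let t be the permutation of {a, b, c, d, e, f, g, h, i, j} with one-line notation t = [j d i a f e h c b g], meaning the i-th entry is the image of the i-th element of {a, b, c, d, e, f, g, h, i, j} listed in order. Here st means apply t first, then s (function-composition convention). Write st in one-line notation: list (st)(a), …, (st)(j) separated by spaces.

c f d b i a h e j g

For each element, apply t then s: a → j → c; b → d → f; c → i → d; d → a → b; e → f → i; f → e → a; g → h → h; h → c → e; i → b → j; j → g → g.
So st in one-line form is c f d b i a h e j g.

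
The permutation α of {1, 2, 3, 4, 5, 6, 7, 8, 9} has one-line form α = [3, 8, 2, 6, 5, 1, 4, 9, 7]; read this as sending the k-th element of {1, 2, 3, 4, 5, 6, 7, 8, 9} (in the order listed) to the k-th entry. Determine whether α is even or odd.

odd

In disjoint-cycle form the cycle lengths are 8, 1.
A cycle of length ℓ contributes ℓ−1 transpositions, so α is a product of 7 transpositions — odd.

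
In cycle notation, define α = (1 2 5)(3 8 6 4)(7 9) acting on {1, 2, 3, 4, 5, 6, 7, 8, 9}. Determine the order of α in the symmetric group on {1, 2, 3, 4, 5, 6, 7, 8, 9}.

12

The disjoint cycles have lengths 4, 3, 2.
Since disjoint cycles commute, ord(α) = lcm(4, 3, 2) = 12.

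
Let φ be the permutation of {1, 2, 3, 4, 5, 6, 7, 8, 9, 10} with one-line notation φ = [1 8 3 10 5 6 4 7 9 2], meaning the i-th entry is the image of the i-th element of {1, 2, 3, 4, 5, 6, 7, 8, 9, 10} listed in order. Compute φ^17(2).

7

Tracing 2 → 8 → … returns to 2 after 5 steps, so 2 lies in a 5-cycle (2 8 7 4 10).
On a 5-cycle, φ^5 is the identity, so φ^17 = φ^2 there (17 ≡ 2 mod 5).
Advancing 2 steps from 2: 2 → 8 → 7.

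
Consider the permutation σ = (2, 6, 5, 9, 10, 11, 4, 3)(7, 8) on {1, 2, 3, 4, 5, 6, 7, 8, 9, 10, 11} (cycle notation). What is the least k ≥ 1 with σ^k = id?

8

The cycle type of σ is (8, 2, 1).
The order of σ is the least common multiple of its cycle lengths: lcm(8, 2) = 8.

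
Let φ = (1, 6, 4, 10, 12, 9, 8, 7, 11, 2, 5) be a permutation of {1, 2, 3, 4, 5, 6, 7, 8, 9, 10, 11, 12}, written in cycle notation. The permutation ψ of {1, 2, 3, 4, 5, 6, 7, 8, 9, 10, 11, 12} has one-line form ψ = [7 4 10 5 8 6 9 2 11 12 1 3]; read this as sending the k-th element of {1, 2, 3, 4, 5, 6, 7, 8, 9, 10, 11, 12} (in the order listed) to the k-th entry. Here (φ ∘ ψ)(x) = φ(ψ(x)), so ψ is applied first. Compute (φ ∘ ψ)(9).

ψ(9) = 11, then φ(11) = 2; composing gives (φ ∘ ψ)(9) = 2.

2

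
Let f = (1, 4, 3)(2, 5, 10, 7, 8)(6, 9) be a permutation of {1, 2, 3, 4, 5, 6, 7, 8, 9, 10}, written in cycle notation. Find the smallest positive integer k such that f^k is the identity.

30

The cycle type of f is (5, 3, 2).
The order is lcm(5, 3, 2) = 30.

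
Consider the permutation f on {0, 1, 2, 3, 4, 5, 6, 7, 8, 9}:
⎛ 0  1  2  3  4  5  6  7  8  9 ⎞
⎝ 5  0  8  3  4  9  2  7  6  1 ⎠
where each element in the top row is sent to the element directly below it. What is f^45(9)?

Tracing 9 → 1 → … returns to 9 after 4 steps, so 9 lies in a 4-cycle (0, 5, 9, 1).
Powers repeat with period 4 on this cycle, and 45 mod 4 = 1, so f^45(9) = f^1(9).
Advancing 1 step from 9: 9 → 1.

1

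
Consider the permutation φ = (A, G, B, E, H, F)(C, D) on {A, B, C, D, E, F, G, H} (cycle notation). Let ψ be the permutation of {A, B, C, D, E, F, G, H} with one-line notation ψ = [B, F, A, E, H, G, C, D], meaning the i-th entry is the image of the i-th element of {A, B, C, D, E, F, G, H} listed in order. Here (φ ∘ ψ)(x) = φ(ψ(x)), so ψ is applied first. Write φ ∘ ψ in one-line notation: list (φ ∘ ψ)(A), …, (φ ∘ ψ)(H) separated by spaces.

E A G H F B D C

For each element, apply ψ then φ: A → B → E; B → F → A; C → A → G; D → E → H; E → H → F; F → G → B; G → C → D; H → D → C.
So φ ∘ ψ in one-line form is E A G H F B D C.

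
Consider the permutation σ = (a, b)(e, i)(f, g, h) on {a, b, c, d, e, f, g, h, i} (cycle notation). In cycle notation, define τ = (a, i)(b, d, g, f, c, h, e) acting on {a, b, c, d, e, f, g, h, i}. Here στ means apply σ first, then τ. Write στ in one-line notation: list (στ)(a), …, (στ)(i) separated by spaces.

d i h g a f e c b

For each element, apply σ then τ: a → b → d; b → a → i; c → c → h; d → d → g; e → i → a; f → g → f; g → h → e; h → f → c; i → e → b.
Collecting the images, στ = [d i h g a f e c b].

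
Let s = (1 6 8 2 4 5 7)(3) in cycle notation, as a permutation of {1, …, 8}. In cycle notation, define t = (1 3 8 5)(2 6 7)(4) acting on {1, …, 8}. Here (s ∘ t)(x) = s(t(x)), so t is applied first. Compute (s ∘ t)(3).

t(3) = 8, then s(8) = 2; composing gives (s ∘ t)(3) = 2.

2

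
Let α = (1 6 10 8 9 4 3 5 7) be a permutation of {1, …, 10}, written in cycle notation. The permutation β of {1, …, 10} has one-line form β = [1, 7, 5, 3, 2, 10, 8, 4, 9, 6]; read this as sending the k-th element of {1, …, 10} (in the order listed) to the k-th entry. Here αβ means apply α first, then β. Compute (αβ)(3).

2

First apply α: α(3) = 5, then β(5) = 2. Thus (αβ)(3) = 2.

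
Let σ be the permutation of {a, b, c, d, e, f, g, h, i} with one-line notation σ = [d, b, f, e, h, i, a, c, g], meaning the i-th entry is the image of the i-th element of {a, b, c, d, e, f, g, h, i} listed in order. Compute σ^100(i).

Tracing i → g → … returns to i after 8 steps, so i lies in an 8-cycle (a d e h c f i g).
On an 8-cycle, σ^8 is the identity, so σ^100 = σ^4 there (100 ≡ 4 mod 8).
Stepping 4 places around the cycle: i → g → a → d → e.

e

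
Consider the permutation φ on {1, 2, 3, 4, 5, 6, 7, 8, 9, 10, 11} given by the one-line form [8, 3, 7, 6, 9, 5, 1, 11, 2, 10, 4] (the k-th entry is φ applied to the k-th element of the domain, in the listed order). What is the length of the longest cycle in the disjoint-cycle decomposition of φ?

10

Decomposing into disjoint cycles gives (1 8 11 4 6 5 9 2 3 7); the longest has length 10.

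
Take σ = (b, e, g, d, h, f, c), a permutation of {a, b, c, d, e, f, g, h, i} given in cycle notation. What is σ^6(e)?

b

e lies in the 7-cycle (b, e, g, d, h, f, c).
Stepping 6 places around the cycle: e → g → d → h → f → c → b.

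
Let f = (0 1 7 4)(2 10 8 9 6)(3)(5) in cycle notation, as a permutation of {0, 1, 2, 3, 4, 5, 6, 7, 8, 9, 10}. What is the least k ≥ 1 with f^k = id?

20

The disjoint cycles have lengths 5, 4, 1, 1.
The order of f is the least common multiple of its cycle lengths: lcm(5, 4) = 20.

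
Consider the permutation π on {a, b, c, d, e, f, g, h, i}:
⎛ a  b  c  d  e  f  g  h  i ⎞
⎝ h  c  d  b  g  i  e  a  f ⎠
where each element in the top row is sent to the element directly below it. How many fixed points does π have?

No element satisfies π(x) = x, so there are 0 fixed points.

0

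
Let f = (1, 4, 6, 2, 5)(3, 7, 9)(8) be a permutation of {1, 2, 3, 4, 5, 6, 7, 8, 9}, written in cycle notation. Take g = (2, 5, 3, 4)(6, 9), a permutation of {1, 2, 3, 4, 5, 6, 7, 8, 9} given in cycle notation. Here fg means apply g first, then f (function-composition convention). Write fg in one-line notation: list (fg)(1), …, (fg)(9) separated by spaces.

4 1 6 5 7 3 9 8 2

(fg)(x) = f(g(x)). Computing each image: f(g(1)) = f(1) = 4, f(g(2)) = f(5) = 1, f(g(3)) = f(4) = 6, f(g(4)) = f(2) = 5, f(g(5)) = f(3) = 7, f(g(6)) = f(9) = 3, f(g(7)) = f(7) = 9, f(g(8)) = f(8) = 8, f(g(9)) = f(6) = 2.
Hence fg = [4 1 6 5 7 3 9 8 2].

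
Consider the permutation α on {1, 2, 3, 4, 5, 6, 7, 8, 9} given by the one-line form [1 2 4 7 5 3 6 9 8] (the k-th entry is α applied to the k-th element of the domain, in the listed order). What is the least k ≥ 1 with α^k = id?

4

The disjoint-cycle form of α has cycle lengths 4, 2, 1, 1, 1.
Since disjoint cycles commute, ord(α) = lcm(4, 2) = 4.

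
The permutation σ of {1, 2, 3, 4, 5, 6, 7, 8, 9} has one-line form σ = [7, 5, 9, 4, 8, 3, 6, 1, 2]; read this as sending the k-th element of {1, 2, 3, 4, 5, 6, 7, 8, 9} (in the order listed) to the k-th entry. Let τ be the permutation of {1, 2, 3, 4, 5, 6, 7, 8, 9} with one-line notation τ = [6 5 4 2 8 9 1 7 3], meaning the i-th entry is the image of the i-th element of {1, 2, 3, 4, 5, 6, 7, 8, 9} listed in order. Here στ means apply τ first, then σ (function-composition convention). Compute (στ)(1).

First apply τ: τ(1) = 6, then σ(6) = 3. Thus (στ)(1) = 3.

3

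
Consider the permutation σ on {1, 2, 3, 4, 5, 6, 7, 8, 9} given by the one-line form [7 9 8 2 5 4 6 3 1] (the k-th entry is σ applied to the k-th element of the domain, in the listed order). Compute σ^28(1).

2

Tracing 1 → 7 → … returns to 1 after 6 steps, so 1 lies in a 6-cycle (1, 7, 6, 4, 2, 9).
Powers repeat with period 6 on this cycle, and 28 mod 6 = 4, so σ^28(1) = σ^4(1).
Advancing 4 steps from 1: 1 → 7 → 6 → 4 → 2.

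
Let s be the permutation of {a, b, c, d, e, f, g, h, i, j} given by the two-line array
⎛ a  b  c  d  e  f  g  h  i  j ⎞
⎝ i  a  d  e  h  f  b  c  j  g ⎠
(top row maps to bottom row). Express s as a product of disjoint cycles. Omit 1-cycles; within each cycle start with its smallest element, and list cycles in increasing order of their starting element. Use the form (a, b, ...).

(a, i, j, g, b)(c, d, e, h)

From a: a → i → j → g → b → a, closing the cycle (a, i, j, g, b).
Repeating from the next unused element and collecting all non-trivial cycles gives (a, i, j, g, b)(c, d, e, h).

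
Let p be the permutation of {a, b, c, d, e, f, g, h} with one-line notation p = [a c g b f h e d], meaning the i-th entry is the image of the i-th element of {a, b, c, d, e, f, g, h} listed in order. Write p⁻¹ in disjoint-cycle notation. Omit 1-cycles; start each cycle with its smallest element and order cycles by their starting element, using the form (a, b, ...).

The cycle decomposition of p is (b, c, g, e, f, h, d).
Reversing each cycle (and rotating so the smallest element leads) gives p⁻¹ = (b, d, h, f, e, g, c).

(b, d, h, f, e, g, c)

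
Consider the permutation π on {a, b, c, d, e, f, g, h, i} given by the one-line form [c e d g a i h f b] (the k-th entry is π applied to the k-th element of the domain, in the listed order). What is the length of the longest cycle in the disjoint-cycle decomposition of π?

Decomposing into disjoint cycles gives (a, c, d, g, h, f, i, b, e); the longest has length 9.

9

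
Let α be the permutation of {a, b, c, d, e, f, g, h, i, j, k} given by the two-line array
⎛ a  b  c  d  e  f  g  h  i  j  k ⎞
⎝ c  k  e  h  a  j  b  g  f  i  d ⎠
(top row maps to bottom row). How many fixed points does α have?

No element satisfies α(x) = x, so there are 0 fixed points.

0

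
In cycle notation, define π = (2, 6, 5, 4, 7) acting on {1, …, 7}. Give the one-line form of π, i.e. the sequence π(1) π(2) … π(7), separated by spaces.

1 6 3 7 4 5 2

Image by image: 1→1, 2→6, 3→3, 4→7, 5→4, 6→5, 7→2.
Listing these in domain order gives 1 6 3 7 4 5 2.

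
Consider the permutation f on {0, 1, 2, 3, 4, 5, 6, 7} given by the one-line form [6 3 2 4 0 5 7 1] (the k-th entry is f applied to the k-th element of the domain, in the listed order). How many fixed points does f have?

The fixed points (elements with f(x) = x) are {2, 5}, so there are 2.

2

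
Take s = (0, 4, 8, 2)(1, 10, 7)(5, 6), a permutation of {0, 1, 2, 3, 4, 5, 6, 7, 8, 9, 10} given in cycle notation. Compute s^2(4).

2

4 lies in the 4-cycle (0, 4, 8, 2).
Advancing 2 steps from 4: 4 → 8 → 2.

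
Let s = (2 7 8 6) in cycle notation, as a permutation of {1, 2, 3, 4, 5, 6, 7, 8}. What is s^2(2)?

2 lies in the 4-cycle (2 7 8 6).
Advancing 2 steps from 2: 2 → 7 → 8.

8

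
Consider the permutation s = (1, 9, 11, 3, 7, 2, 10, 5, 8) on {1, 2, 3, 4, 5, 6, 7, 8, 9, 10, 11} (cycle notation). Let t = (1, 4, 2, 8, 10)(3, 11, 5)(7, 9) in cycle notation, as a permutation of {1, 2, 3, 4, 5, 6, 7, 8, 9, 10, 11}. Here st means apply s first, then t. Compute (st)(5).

s(5) = 8, then t(8) = 10; composing gives (st)(5) = 10.

10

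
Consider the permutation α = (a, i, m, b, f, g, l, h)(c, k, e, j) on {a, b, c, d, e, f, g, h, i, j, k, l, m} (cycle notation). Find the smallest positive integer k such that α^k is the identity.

8

The cycle type of α is (8, 4, 1).
The order of α is the least common multiple of its cycle lengths: lcm(8, 4) = 8.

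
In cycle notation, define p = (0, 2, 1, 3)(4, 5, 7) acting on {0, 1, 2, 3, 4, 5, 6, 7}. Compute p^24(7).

7 lies in the 3-cycle (4, 5, 7).
Since the cycle has length 3, p^24 acts on it the same as p^0 (24 mod 3 = 0).
So p^24(7) = 7.

7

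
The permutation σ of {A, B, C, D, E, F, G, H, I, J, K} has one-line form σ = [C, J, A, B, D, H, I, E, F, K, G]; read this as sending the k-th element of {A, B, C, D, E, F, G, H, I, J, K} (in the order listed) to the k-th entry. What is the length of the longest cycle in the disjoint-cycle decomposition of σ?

9

Decomposing into disjoint cycles gives (A C)(B J K G I F H E D); the longest has length 9.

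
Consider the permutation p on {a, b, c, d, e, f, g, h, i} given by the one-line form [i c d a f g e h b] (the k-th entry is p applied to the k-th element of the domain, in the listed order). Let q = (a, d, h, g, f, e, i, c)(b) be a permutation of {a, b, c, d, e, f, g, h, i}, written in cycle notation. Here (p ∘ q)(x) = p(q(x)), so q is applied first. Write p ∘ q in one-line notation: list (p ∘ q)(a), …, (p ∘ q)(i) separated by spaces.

For each element, apply q then p: a → d → a; b → b → c; c → a → i; d → h → h; e → i → b; f → e → f; g → f → g; h → g → e; i → c → d.
So p ∘ q in one-line form is a c i h b f g e d.

a c i h b f g e d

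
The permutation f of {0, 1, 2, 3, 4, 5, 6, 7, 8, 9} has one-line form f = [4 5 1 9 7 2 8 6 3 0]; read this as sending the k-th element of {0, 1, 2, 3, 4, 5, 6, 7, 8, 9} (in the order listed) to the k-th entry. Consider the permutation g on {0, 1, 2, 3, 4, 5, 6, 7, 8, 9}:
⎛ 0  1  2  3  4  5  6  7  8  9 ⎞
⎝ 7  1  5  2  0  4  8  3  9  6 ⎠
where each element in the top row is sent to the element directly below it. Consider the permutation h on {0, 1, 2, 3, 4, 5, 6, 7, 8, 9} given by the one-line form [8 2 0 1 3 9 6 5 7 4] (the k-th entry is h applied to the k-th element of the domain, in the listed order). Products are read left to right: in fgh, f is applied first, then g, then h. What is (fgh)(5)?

9

(fgh)(5) = h(g(f(5))). f(5) = 2, then g(2) = 5, then h(5) = 9, so the result is 9.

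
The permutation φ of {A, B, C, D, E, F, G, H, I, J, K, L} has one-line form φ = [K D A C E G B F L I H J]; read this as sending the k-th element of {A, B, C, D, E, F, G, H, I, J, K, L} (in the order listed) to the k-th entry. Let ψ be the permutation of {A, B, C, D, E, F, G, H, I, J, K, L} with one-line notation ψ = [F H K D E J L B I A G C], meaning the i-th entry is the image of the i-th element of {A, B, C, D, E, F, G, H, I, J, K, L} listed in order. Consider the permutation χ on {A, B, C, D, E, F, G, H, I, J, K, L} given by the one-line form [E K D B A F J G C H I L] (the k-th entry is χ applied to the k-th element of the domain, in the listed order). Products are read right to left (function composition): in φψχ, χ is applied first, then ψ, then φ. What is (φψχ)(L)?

Chase L: χ(L) = L; ψ(L) = C; φ(C) = A. Hence (φψχ)(L) = A.

A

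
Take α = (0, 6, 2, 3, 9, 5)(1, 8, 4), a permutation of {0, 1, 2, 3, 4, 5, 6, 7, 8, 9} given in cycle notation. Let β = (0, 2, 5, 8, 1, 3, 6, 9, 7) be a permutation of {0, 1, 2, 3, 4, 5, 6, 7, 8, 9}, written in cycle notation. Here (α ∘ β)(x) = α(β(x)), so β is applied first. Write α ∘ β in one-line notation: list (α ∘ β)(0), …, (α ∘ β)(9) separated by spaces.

(α ∘ β)(x) = α(β(x)). Computing each image: α(β(0)) = α(2) = 3, α(β(1)) = α(3) = 9, α(β(2)) = α(5) = 0, α(β(3)) = α(6) = 2, α(β(4)) = α(4) = 1, α(β(5)) = α(8) = 4, α(β(6)) = α(9) = 5, α(β(7)) = α(0) = 6, α(β(8)) = α(1) = 8, α(β(9)) = α(7) = 7.
Hence α ∘ β = [3 9 0 2 1 4 5 6 8 7].

3 9 0 2 1 4 5 6 8 7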